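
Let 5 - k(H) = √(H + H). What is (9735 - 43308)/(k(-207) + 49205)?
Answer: -826063665/1210812257 - 100719*I*√46/2421624514 ≈ -0.68224 - 0.00028209*I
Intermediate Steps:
k(H) = 5 - √2*√H (k(H) = 5 - √(H + H) = 5 - √(2*H) = 5 - √2*√H)
(9735 - 43308)/(k(-207) + 49205) = (9735 - 43308)/((5 - √2*√(-207)) + 49205) = -33573/((5 - √2*3*I*√23) + 49205) = -33573/((5 - 3*I*√46) + 49205) = -33573/(49210 - 3*I*√46)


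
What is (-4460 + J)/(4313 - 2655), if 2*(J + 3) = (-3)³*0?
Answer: -4463/1658 ≈ -2.6918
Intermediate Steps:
J = -3 (J = -3 + ((-3)³*0)/2 = -3 + (-27*0)/2 = -3 + (½)*0 = -3 + 0 = -3)
(-4460 + J)/(4313 - 2655) = (-4460 - 3)/(4313 - 2655) = -4463/1658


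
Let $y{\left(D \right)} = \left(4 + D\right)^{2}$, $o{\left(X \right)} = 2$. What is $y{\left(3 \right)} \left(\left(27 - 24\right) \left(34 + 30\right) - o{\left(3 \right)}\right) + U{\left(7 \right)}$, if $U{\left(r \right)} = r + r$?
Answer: $9324$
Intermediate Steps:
$U{\left(r \right)} = 2 r$
$y{\left(3 \right)} \left(\left(27 - 24\right) \left(34 + 30\right) - o{\left(3 \right)}\right) + U{\left(7 \right)} = \left(4 + 3\right)^{2} \left(\left(27 - 24\right) \left(34 + 30\right) - 2\right) + 2 \cdot 7 = 7^{2} \left(3 \cdot 64 - 2\right) + 14 = 49 \left(192 - 2\right) + 14 = 49 \cdot 190 + 14 = 9310 + 14 = 9324$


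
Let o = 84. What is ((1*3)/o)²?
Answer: 1/784 ≈ 0.0012755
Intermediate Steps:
((1*3)/o)² = ((1*3)/84)² = (3*(1/84))² = (1/28)² = 1/784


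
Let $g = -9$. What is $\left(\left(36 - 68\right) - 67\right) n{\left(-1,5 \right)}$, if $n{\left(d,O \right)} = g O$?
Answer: $4455$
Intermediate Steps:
$n{\left(d,O \right)} = - 9 O$
$\left(\left(36 - 68\right) - 67\right) n{\left(-1,5 \right)} = \left(\left(36 - 68\right) - 67\right) \left(\left(-9\right) 5\right) = \left(-32 - 67\right) \left(-45\right) = \left(-99\right) \left(-45\right) = 4455$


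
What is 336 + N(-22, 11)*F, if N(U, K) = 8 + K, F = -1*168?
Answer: -2856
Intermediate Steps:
F = -168
336 + N(-22, 11)*F = 336 + (8 + 11)*(-168) = 336 + 19*(-168) = 336 - 3192 = -2856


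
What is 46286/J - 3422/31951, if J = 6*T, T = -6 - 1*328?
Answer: -742870837/32014902 ≈ -23.204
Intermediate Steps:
T = -334 (T = -6 - 328 = -334)
J = -2004 (J = 6*(-334) = -2004)
46286/J - 3422/31951 = 46286/(-2004) - 3422/31951 = 46286*(-1/2004) - 3422*1/31951 = -23143/1002 - 3422/31951 = -742870837/32014902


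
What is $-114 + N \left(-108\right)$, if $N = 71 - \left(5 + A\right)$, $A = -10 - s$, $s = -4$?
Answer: $-7890$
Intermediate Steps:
$A = -6$ ($A = -10 - -4 = -10 + 4 = -6$)
$N = 72$ ($N = 71 - \left(5 - 6\right) = 71 - -1 = 71 + 1 = 72$)
$-114 + N \left(-108\right) = -114 + 72 \left(-108\right) = -114 - 7776 = -7890$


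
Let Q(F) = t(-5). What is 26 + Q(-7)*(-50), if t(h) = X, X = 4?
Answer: -174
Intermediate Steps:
t(h) = 4
Q(F) = 4
26 + Q(-7)*(-50) = 26 + 4*(-50) = 26 - 200 = -174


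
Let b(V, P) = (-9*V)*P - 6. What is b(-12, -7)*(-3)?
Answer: 2286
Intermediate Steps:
b(V, P) = -6 - 9*P*V (b(V, P) = -9*P*V - 6 = -6 - 9*P*V)
b(-12, -7)*(-3) = (-6 - 9*(-7)*(-12))*(-3) = (-6 - 756)*(-3) = -762*(-3) = 2286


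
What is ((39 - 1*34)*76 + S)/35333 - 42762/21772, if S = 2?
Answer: -751296421/384635038 ≈ -1.9533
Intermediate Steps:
((39 - 1*34)*76 + S)/35333 - 42762/21772 = ((39 - 1*34)*76 + 2)/35333 - 42762/21772 = ((39 - 34)*76 + 2)*(1/35333) - 42762*1/21772 = (5*76 + 2)*(1/35333) - 21381/10886 = (380 + 2)*(1/35333) - 21381/10886 = 382*(1/35333) - 21381/10886 = 382/35333 - 21381/10886 = -751296421/384635038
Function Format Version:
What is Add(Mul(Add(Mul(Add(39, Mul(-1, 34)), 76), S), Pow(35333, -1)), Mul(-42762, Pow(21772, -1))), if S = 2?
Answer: Rational(-751296421, 384635038) ≈ -1.9533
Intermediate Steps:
Add(Mul(Add(Mul(Add(39, Mul(-1, 34)), 76), S), Pow(35333, -1)), Mul(-42762, Pow(21772, -1))) = Add(Mul(Add(Mul(Add(39, Mul(-1, 34)), 76), 2), Pow(35333, -1)), Mul(-42762, Pow(21772, -1))) = Add(Mul(Add(Mul(Add(39, -34), 76), 2), Rational(1, 35333)), Mul(-42762, Rational(1, 21772))) = Add(Mul(Add(Mul(5, 76), 2), Rational(1, 35333)), Rational(-21381, 10886)) = Add(Mul(Add(380, 2), Rational(1, 35333)), Rational(-21381, 10886)) = Add(Mul(382, Rational(1, 35333)), Rational(-21381, 10886)) = Add(Rational(382, 35333), Rational(-21381, 10886)) = Rational(-751296421, 384635038)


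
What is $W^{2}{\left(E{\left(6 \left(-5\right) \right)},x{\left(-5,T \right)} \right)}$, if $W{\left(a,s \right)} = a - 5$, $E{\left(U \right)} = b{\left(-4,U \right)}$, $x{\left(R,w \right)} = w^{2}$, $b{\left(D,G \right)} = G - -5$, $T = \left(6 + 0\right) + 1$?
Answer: $900$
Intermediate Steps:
$T = 7$ ($T = 6 + 1 = 7$)
$b{\left(D,G \right)} = 5 + G$ ($b{\left(D,G \right)} = G + 5 = 5 + G$)
$E{\left(U \right)} = 5 + U$
$W{\left(a,s \right)} = -5 + a$ ($W{\left(a,s \right)} = a - 5 = -5 + a$)
$W^{2}{\left(E{\left(6 \left(-5\right) \right)},x{\left(-5,T \right)} \right)} = \left(-5 + \left(5 + 6 \left(-5\right)\right)\right)^{2} = \left(-5 + \left(5 - 30\right)\right)^{2} = \left(-5 - 25\right)^{2} = \left(-30\right)^{2} = 900$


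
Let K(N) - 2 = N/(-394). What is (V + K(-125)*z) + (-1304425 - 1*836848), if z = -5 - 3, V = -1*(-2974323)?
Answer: 164107198/197 ≈ 8.3303e+5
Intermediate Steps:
K(N) = 2 - N/394 (K(N) = 2 + N/(-394) = 2 + N*(-1/394) = 2 - N/394)
V = 2974323
z = -8
(V + K(-125)*z) + (-1304425 - 1*836848) = (2974323 + (2 - 1/394*(-125))*(-8)) + (-1304425 - 1*836848) = (2974323 + (2 + 125/394)*(-8)) + (-1304425 - 836848) = (2974323 + (913/394)*(-8)) - 2141273 = (2974323 - 3652/197) - 2141273 = 585937979/197 - 2141273 = 164107198/197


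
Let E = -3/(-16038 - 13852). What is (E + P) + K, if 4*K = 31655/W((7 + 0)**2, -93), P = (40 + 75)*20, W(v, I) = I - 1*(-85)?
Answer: 626868073/478240 ≈ 1310.8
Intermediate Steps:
W(v, I) = 85 + I (W(v, I) = I + 85 = 85 + I)
P = 2300 (P = 115*20 = 2300)
K = -31655/32 (K = (31655/(85 - 93))/4 = (31655/(-8))/4 = (31655*(-1/8))/4 = (1/4)*(-31655/8) = -31655/32 ≈ -989.22)
E = 3/29890 (E = -3/(-29890) = -3*(-1/29890) = 3/29890 ≈ 0.00010037)
(E + P) + K = (3/29890 + 2300) - 31655/32 = 68747003/29890 - 31655/32 = 626868073/478240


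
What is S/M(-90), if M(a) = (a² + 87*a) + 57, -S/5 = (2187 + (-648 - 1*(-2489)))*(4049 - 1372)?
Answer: -53914780/327 ≈ -1.6488e+5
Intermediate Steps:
S = -53914780 (S = -5*(2187 + (-648 - 1*(-2489)))*(4049 - 1372) = -5*(2187 + (-648 + 2489))*2677 = -5*(2187 + 1841)*2677 = -20140*2677 = -5*10782956 = -53914780)
M(a) = 57 + a² + 87*a
S/M(-90) = -53914780/(57 + (-90)² + 87*(-90)) = -53914780/(57 + 8100 - 7830) = -53914780/327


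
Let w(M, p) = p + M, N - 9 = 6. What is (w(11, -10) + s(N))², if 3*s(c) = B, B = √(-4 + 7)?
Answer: (3 + √3)²/9 ≈ 2.4880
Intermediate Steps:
N = 15 (N = 9 + 6 = 15)
B = √3 ≈ 1.7320
s(c) = √3/3
w(M, p) = M + p
(w(11, -10) + s(N))² = ((11 - 10) + √3/3)² = (1 + √3/3)²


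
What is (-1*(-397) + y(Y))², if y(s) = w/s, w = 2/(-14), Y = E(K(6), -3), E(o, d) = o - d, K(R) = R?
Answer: 625500100/3969 ≈ 1.5760e+5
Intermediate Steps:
Y = 9 (Y = 6 - 1*(-3) = 6 + 3 = 9)
w = -⅐ (w = 2*(-1/14) = -⅐ ≈ -0.14286)
y(s) = -1/(7*s)
(-1*(-397) + y(Y))² = (-1*(-397) - ⅐/9)² = (397 - ⅐*⅑)² = (397 - 1/63)² = (25010/63)² = 625500100/3969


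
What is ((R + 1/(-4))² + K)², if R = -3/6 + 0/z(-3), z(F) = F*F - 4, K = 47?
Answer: 579121/256 ≈ 2262.2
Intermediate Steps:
z(F) = -4 + F² (z(F) = F² - 4 = -4 + F²)
R = -½ (R = -3/6 + 0/(-4 + (-3)²) = -3*⅙ + 0/(-4 + 9) = -½ + 0/5 = -½ + 0*(⅕) = -½ + 0 = -½ ≈ -0.50000)
((R + 1/(-4))² + K)² = ((-½ + 1/(-4))² + 47)² = ((-½ - ¼)² + 47)² = ((-¾)² + 47)² = (9/16 + 47)² = (761/16)² = 579121/256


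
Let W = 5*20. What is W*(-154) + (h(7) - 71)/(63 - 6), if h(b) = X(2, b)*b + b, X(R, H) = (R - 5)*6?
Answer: -46210/3 ≈ -15403.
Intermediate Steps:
X(R, H) = -30 + 6*R (X(R, H) = (-5 + R)*6 = -30 + 6*R)
h(b) = -17*b (h(b) = (-30 + 6*2)*b + b = (-30 + 12)*b + b = -18*b + b = -17*b)
W = 100
W*(-154) + (h(7) - 71)/(63 - 6) = 100*(-154) + (-17*7 - 71)/(63 - 6) = -15400 + (-119 - 71)/57 = -15400 - 190*1/57 = -15400 - 10/3 = -46210/3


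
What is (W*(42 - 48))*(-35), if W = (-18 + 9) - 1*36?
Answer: -9450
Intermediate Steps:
W = -45 (W = -9 - 36 = -45)
(W*(42 - 48))*(-35) = -45*(42 - 48)*(-35) = -45*(-6)*(-35) = 270*(-35) = -9450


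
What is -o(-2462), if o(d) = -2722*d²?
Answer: 16499250568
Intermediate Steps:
-o(-2462) = -(-2722)*(-2462)² = -(-2722)*6061444 = -1*(-16499250568) = 16499250568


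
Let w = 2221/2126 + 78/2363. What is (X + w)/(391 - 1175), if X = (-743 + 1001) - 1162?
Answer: 92572349/80379808 ≈ 1.1517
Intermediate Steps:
w = 5414051/5023738 (w = 2221*(1/2126) + 78*(1/2363) = 2221/2126 + 78/2363 = 5414051/5023738 ≈ 1.0777)
X = -904 (X = 258 - 1162 = -904)
(X + w)/(391 - 1175) = (-904 + 5414051/5023738)/(391 - 1175) = -4536045101/5023738/(-784) = -4536045101/5023738*(-1/784) = 92572349/80379808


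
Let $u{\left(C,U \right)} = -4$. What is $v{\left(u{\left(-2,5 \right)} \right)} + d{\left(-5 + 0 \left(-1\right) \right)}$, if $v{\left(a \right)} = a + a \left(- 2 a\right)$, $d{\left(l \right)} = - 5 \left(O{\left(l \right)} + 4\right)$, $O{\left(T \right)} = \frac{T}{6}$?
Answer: $- \frac{311}{6} \approx -51.833$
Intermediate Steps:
$O{\left(T \right)} = \frac{T}{6}$ ($O{\left(T \right)} = T \frac{1}{6} = \frac{T}{6}$)
$d{\left(l \right)} = -20 - \frac{5 l}{6}$ ($d{\left(l \right)} = - 5 \left(\frac{l}{6} + 4\right) = - 5 \left(4 + \frac{l}{6}\right) = -20 - \frac{5 l}{6}$)
$v{\left(a \right)} = a - 2 a^{2}$
$v{\left(u{\left(-2,5 \right)} \right)} + d{\left(-5 + 0 \left(-1\right) \right)} = - 4 \left(1 - -8\right) - \left(20 + \frac{5 \left(-5 + 0 \left(-1\right)\right)}{6}\right) = - 4 \left(1 + 8\right) - \left(20 + \frac{5 \left(-5 + 0\right)}{6}\right) = \left(-4\right) 9 - \frac{95}{6} = -36 + \left(-20 + \frac{25}{6}\right) = -36 - \frac{95}{6} = - \frac{311}{6}$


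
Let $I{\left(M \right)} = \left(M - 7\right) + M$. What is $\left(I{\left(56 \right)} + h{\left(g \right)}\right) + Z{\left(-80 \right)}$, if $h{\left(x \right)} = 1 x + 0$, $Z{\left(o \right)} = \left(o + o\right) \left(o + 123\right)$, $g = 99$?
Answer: $-6676$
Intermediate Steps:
$I{\left(M \right)} = -7 + 2 M$ ($I{\left(M \right)} = \left(-7 + M\right) + M = -7 + 2 M$)
$Z{\left(o \right)} = 2 o \left(123 + o\right)$
$h{\left(x \right)} = x$ ($h{\left(x \right)} = x + 0 = x$)
$\left(I{\left(56 \right)} + h{\left(g \right)}\right) + Z{\left(-80 \right)} = \left(\left(-7 + 2 \cdot 56\right) + 99\right) + 2 \left(-80\right) \left(123 - 80\right) = \left(\left(-7 + 112\right) + 99\right) + 2 \left(-80\right) 43 = \left(105 + 99\right) - 6880 = 204 - 6880 = -6676$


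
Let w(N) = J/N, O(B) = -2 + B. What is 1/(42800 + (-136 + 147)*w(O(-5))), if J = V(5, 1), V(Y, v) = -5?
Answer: 7/299655 ≈ 2.3360e-5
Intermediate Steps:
J = -5
w(N) = -5/N
1/(42800 + (-136 + 147)*w(O(-5))) = 1/(42800 + (-136 + 147)*(-5/(-2 - 5))) = 1/(42800 + 11*(-5/(-7))) = 1/(42800 + 11*(-5*(-1/7))) = 1/(42800 + 11*(5/7)) = 1/(42800 + 55/7) = 1/(299655/7) = 7/299655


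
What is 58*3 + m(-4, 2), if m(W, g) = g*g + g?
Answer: 180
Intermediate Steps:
m(W, g) = g + g² (m(W, g) = g² + g = g + g²)
58*3 + m(-4, 2) = 58*3 + 2*(1 + 2) = 174 + 2*3 = 174 + 6 = 180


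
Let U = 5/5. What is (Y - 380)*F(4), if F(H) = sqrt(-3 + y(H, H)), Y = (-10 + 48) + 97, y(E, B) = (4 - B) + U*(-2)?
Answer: -245*I*sqrt(5) ≈ -547.84*I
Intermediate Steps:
U = 1 (U = 5*(1/5) = 1)
y(E, B) = 2 - B (y(E, B) = (4 - B) + 1*(-2) = (4 - B) - 2 = 2 - B)
Y = 135 (Y = 38 + 97 = 135)
F(H) = sqrt(-1 - H) (F(H) = sqrt(-3 + (2 - H)) = sqrt(-1 - H))
(Y - 380)*F(4) = (135 - 380)*sqrt(-1 - 1*4) = -245*sqrt(-1 - 4) = -245*I*sqrt(5)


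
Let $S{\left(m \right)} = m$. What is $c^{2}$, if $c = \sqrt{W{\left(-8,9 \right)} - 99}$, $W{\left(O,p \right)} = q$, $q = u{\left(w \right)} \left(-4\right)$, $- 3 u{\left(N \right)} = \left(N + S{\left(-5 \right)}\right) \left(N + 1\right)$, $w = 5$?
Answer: $-99$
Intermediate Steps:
$u{\left(N \right)} = - \frac{\left(1 + N\right) \left(-5 + N\right)}{3}$ ($u{\left(N \right)} = - \frac{\left(N - 5\right) \left(N + 1\right)}{3} = - \frac{\left(-5 + N\right) \left(1 + N\right)}{3} = - \frac{\left(1 + N\right) \left(-5 + N\right)}{3}$)
$q = 0$ ($q = \left(\frac{5}{3} - \frac{5^{2}}{3} + \frac{4}{3} \cdot 5\right) \left(-4\right) = \left(\frac{5}{3} - \frac{25}{3} + \frac{20}{3}\right) \left(-4\right) = 0 \left(-4\right) = 0$)
$W{\left(O,p \right)} = 0$
$c = 3 i \sqrt{11}$ ($c = \sqrt{0 - 99} = \sqrt{-99} = 3 i \sqrt{11} \approx 9.9499 i$)
$c^{2} = \left(3 i \sqrt{11}\right)^{2} = -99$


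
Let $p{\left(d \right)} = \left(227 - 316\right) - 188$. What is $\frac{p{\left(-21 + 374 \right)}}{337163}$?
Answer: $- \frac{277}{337163} \approx -0.00082156$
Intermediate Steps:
$p{\left(d \right)} = -277$ ($p{\left(d \right)} = -89 - 188 = -277$)
$\frac{p{\left(-21 + 374 \right)}}{337163} = - \frac{277}{337163}$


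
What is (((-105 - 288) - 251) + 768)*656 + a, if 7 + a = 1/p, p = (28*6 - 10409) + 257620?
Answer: 20121065724/247379 ≈ 81337.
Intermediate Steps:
p = 247379 (p = (168 - 10409) + 257620 = -10241 + 257620 = 247379)
a = -1731652/247379 (a = -7 + 1/247379 = -1731652/247379 ≈ -7.0000)
(((-105 - 288) - 251) + 768)*656 + a = (((-105 - 288) - 251) + 768)*656 - 1731652/247379 = ((-393 - 251) + 768)*656 - 1731652/247379 = (-644 + 768)*656 - 1731652/247379 = 124*656 - 1731652/247379 = 81344 - 1731652/247379 = 20121065724/247379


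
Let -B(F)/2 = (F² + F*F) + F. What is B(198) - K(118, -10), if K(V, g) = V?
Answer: -157330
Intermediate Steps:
B(F) = -4*F² - 2*F (B(F) = -2*((F² + F*F) + F) = -2*((F² + F²) + F) = -2*(2*F² + F) = -2*(F + 2*F²) = -4*F² - 2*F)
B(198) - K(118, -10) = -2*198*(1 + 2*198) - 1*118 = -2*198*(1 + 396) - 118 = -2*198*397 - 118 = -157212 - 118 = -157330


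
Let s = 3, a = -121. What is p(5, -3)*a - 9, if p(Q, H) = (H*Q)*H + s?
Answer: -5817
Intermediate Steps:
p(Q, H) = 3 + Q*H² (p(Q, H) = (H*Q)*H + 3 = Q*H² + 3 = 3 + Q*H²)
p(5, -3)*a - 9 = (3 + 5*(-3)²)*(-121) - 9 = (3 + 5*9)*(-121) - 9 = (3 + 45)*(-121) - 9 = 48*(-121) - 9 = -5808 - 9 = -5817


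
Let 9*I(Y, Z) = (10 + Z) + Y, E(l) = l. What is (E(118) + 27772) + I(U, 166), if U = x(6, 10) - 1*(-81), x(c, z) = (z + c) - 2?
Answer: 251281/9 ≈ 27920.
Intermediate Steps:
x(c, z) = -2 + c + z (x(c, z) = (c + z) - 2 = -2 + c + z)
U = 95 (U = (-2 + 6 + 10) - 1*(-81) = 14 + 81 = 95)
I(Y, Z) = 10/9 + Y/9 + Z/9 (I(Y, Z) = ((10 + Z) + Y)/9 = (10 + Y + Z)/9 = 10/9 + Y/9 + Z/9)
(E(118) + 27772) + I(U, 166) = (118 + 27772) + (10/9 + (⅑)*95 + (⅑)*166) = 27890 + (10/9 + 95/9 + 166/9) = 27890 + 271/9 = 251281/9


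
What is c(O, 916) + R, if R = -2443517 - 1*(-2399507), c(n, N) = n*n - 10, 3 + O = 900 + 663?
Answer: 2389580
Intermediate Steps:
O = 1560 (O = -3 + (900 + 663) = -3 + 1563 = 1560)
c(n, N) = -10 + n² (c(n, N) = n² - 10 = -10 + n²)
R = -44010 (R = -2443517 + 2399507 = -44010)
c(O, 916) + R = (-10 + 1560²) - 44010 = (-10 + 2433600) - 44010 = 2433590 - 44010 = 2389580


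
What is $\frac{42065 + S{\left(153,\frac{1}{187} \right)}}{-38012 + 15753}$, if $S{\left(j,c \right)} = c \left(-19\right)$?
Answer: $- \frac{7866136}{4162433} \approx -1.8898$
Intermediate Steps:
$S{\left(j,c \right)} = - 19 c$
$\frac{42065 + S{\left(153,\frac{1}{187} \right)}}{-38012 + 15753} = \frac{42065 - \frac{19}{187}}{-38012 + 15753} = \frac{42065 - \frac{19}{187}}{-22259} = \left(42065 - \frac{19}{187}\right) \left(- \frac{1}{22259}\right) = \frac{7866136}{187} \left(- \frac{1}{22259}\right) = - \frac{7866136}{4162433}$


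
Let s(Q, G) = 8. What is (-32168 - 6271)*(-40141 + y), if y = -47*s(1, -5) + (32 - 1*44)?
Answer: 1557894231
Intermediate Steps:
y = -388 (y = -47*8 + (32 - 1*44) = -376 + (32 - 44) = -376 - 12 = -388)
(-32168 - 6271)*(-40141 + y) = (-32168 - 6271)*(-40141 - 388) = -38439*(-40529) = 1557894231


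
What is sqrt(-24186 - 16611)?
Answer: 3*I*sqrt(4533) ≈ 201.98*I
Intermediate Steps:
sqrt(-24186 - 16611) = sqrt(-40797) = 3*I*sqrt(4533)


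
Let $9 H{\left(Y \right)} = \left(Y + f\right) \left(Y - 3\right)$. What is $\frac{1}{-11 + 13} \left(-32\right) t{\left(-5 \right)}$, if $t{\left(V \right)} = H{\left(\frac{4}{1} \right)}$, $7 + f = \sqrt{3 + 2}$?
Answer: $\frac{16}{3} - \frac{16 \sqrt{5}}{9} \approx 1.3581$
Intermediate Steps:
$f = -7 + \sqrt{5}$ ($f = -7 + \sqrt{3 + 2} = -7 + \sqrt{5} \approx -4.7639$)
$H{\left(Y \right)} = \frac{\left(-3 + Y\right) \left(-7 + Y + \sqrt{5}\right)}{9}$ ($H{\left(Y \right)} = \frac{\left(Y - \left(7 - \sqrt{5}\right)\right) \left(Y - 3\right)}{9} = \frac{\left(-7 + Y + \sqrt{5}\right) \left(-3 + Y\right)}{9} = \frac{\left(-3 + Y\right) \left(-7 + Y + \sqrt{5}\right)}{9}$)
$t{\left(V \right)} = - \frac{1}{3} + \frac{\sqrt{5}}{9}$ ($t{\left(V \right)} = \frac{7}{3} - \frac{10 \cdot \frac{4}{1}}{9} - \frac{\sqrt{5}}{3} + \frac{\left(\frac{4}{1}\right)^{2}}{9} + \frac{\frac{4}{1} \sqrt{5}}{9} = \frac{7}{3} - \frac{10 \cdot 4 \cdot 1}{9} - \frac{\sqrt{5}}{3} + \frac{\left(4 \cdot 1\right)^{2}}{9} + \frac{4 \cdot 1 \sqrt{5}}{9} = \frac{7}{3} - \frac{40}{9} - \frac{\sqrt{5}}{3} + \frac{4^{2}}{9} + \frac{1}{9} \cdot 4 \sqrt{5} = \frac{7}{3} - \frac{40}{9} - \frac{\sqrt{5}}{3} + \frac{1}{9} \cdot 16 + \frac{4 \sqrt{5}}{9} = \frac{7}{3} - \frac{40}{9} - \frac{\sqrt{5}}{3} + \frac{16}{9} + \frac{4 \sqrt{5}}{9} = - \frac{1}{3} + \frac{\sqrt{5}}{9}$)
$\frac{1}{-11 + 13} \left(-32\right) t{\left(-5 \right)} = \frac{1}{-11 + 13} \left(-32\right) \left(- \frac{1}{3} + \frac{\sqrt{5}}{9}\right) = \frac{1}{2} \left(-32\right) \left(- \frac{1}{3} + \frac{\sqrt{5}}{9}\right) = - 16 \left(- \frac{1}{3} + \frac{\sqrt{5}}{9}\right) = \frac{16}{3} - \frac{16 \sqrt{5}}{9}$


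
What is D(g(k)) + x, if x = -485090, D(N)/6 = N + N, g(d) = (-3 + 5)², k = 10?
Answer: -485042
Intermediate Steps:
g(d) = 4 (g(d) = 2² = 4)
D(N) = 12*N (D(N) = 6*(N + N) = 6*(2*N) = 12*N)
D(g(k)) + x = 12*4 - 485090 = 48 - 485090 = -485042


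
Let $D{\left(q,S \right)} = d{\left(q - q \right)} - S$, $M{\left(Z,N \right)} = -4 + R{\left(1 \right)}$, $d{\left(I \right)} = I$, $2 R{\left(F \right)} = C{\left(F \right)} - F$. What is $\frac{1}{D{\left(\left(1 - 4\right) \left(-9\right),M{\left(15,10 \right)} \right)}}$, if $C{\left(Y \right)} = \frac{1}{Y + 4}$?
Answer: $\frac{5}{22} \approx 0.22727$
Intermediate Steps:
$C{\left(Y \right)} = \frac{1}{4 + Y}$
$R{\left(F \right)} = \frac{1}{2 \left(4 + F\right)} - \frac{F}{2}$ ($R{\left(F \right)} = \frac{\frac{1}{4 + F} - F}{2} = \frac{1}{2 \left(4 + F\right)} - \frac{F}{2}$)
$M{\left(Z,N \right)} = - \frac{22}{5}$ ($M{\left(Z,N \right)} = -4 + \frac{1 - 1 \left(4 + 1\right)}{2 \left(4 + 1\right)} = -4 + \frac{1 - 1 \cdot 5}{2 \cdot 5} = -4 + \frac{1}{2} \cdot \frac{1}{5} \left(1 - 5\right) = -4 + \frac{1}{2} \cdot \frac{1}{5} \left(-4\right) = -4 - \frac{2}{5} = - \frac{22}{5}$)
$D{\left(q,S \right)} = - S$ ($D{\left(q,S \right)} = \left(q - q\right) - S = 0 - S = - S$)
$\frac{1}{D{\left(\left(1 - 4\right) \left(-9\right),M{\left(15,10 \right)} \right)}} = \frac{1}{\left(-1\right) \left(- \frac{22}{5}\right)} = \frac{1}{\frac{22}{5}} = \frac{5}{22}$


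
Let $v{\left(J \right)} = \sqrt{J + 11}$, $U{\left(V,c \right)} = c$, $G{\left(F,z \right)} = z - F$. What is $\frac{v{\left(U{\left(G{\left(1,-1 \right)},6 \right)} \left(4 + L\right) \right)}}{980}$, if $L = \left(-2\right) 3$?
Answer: $\frac{i}{980} \approx 0.0010204 i$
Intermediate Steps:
$L = -6$
$v{\left(J \right)} = \sqrt{11 + J}$
$\frac{v{\left(U{\left(G{\left(1,-1 \right)},6 \right)} \left(4 + L\right) \right)}}{980} = \frac{\sqrt{11 + 6 \left(4 - 6\right)}}{980} = \sqrt{11 + 6 \left(-2\right)} \frac{1}{980} = \sqrt{11 - 12} \cdot \frac{1}{980} = \sqrt{-1} \cdot \frac{1}{980} = i \frac{1}{980} = \frac{i}{980}$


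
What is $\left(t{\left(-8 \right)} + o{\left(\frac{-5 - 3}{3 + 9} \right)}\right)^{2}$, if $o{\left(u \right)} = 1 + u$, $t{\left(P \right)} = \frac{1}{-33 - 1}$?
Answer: $\frac{961}{10404} \approx 0.092368$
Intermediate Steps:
$t{\left(P \right)} = - \frac{1}{34}$ ($t{\left(P \right)} = \frac{1}{-34} = - \frac{1}{34}$)
$\left(t{\left(-8 \right)} + o{\left(\frac{-5 - 3}{3 + 9} \right)}\right)^{2} = \left(- \frac{1}{34} + \left(1 + \frac{-5 - 3}{3 + 9}\right)\right)^{2} = \left(- \frac{1}{34} + \left(1 + \frac{-5 - 3}{12}\right)\right)^{2} = \left(- \frac{1}{34} + \left(1 + \left(-5 - 3\right) \frac{1}{12}\right)\right)^{2} = \left(- \frac{1}{34} + \left(1 - \frac{2}{3}\right)\right)^{2} = \left(- \frac{1}{34} + \frac{1}{3}\right)^{2} = \left(\frac{31}{102}\right)^{2} = \frac{961}{10404}$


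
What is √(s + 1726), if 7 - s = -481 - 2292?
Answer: √4506 ≈ 67.127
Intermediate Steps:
s = 2780 (s = 7 - (-481 - 2292) = 7 - 1*(-2773) = 7 + 2773 = 2780)
√(s + 1726) = √(2780 + 1726) = √4506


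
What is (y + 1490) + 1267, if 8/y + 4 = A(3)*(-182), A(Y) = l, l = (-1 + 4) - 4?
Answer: 245377/89 ≈ 2757.0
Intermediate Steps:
l = -1 (l = 3 - 4 = -1)
A(Y) = -1
y = 4/89 (y = 8/(-4 - 1*(-182)) = 8/(-4 + 182) = 8/178 = 8*(1/178) = 4/89 ≈ 0.044944)
(y + 1490) + 1267 = (4/89 + 1490) + 1267 = 132614/89 + 1267 = 245377/89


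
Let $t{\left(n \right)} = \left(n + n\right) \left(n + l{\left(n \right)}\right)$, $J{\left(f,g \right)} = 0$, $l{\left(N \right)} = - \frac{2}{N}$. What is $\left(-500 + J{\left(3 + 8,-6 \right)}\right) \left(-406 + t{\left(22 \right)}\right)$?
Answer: $-279000$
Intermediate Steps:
$t{\left(n \right)} = 2 n \left(n - \frac{2}{n}\right)$ ($t{\left(n \right)} = \left(n + n\right) \left(n - \frac{2}{n}\right) = 2 n \left(n - \frac{2}{n}\right)$)
$\left(-500 + J{\left(3 + 8,-6 \right)}\right) \left(-406 + t{\left(22 \right)}\right) = \left(-500 + 0\right) \left(-406 - \left(4 - 2 \cdot 22^{2}\right)\right) = - 500 \left(-406 + \left(-4 + 2 \cdot 484\right)\right) = - 500 \left(-406 + \left(-4 + 968\right)\right) = - 500 \left(-406 + 964\right) = \left(-500\right) 558 = -279000$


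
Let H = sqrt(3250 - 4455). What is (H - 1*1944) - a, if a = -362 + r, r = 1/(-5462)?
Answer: -8640883/5462 + I*sqrt(1205) ≈ -1582.0 + 34.713*I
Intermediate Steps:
r = -1/5462 ≈ -0.00018308
a = -1977245/5462 (a = -362 - 1/5462 = -1977245/5462 ≈ -362.00)
H = I*sqrt(1205) (H = sqrt(-1205) = I*sqrt(1205) ≈ 34.713*I)
(H - 1*1944) - a = (I*sqrt(1205) - 1*1944) - 1*(-1977245/5462) = (I*sqrt(1205) - 1944) + 1977245/5462 = (-1944 + I*sqrt(1205)) + 1977245/5462 = -8640883/5462 + I*sqrt(1205)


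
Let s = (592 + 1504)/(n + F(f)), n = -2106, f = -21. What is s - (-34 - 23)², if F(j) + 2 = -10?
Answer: -3441739/1059 ≈ -3250.0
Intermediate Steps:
F(j) = -12 (F(j) = -2 - 10 = -12)
s = -1048/1059 (s = (592 + 1504)/(-2106 - 12) = 2096/(-2118) = 2096*(-1/2118) = -1048/1059 ≈ -0.98961)
s - (-34 - 23)² = -1048/1059 - (-34 - 23)² = -1048/1059 - 1*(-57)² = -1048/1059 - 1*3249 = -1048/1059 - 3249 = -3441739/1059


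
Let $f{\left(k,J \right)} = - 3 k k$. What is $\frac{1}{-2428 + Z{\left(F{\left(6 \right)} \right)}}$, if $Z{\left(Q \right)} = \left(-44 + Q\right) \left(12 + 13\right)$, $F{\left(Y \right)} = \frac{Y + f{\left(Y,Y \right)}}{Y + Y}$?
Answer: $- \frac{2}{7481} \approx -0.00026734$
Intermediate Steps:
$f{\left(k,J \right)} = - 3 k^{2}$
$F{\left(Y \right)} = \frac{Y - 3 Y^{2}}{2 Y}$ ($F{\left(Y \right)} = \frac{Y - 3 Y^{2}}{Y + Y} = \frac{Y - 3 Y^{2}}{2 Y}$)
$Z{\left(Q \right)} = -1100 + 25 Q$ ($Z{\left(Q \right)} = \left(-44 + Q\right) 25 = -1100 + 25 Q$)
$\frac{1}{-2428 + Z{\left(F{\left(6 \right)} \right)}} = \frac{1}{-2428 - \left(1100 - 25 \left(\frac{1}{2} - 9\right)\right)} = \frac{1}{-2428 + \left(-1100 + 25 \left(- \frac{17}{2}\right)\right)} = \frac{1}{-2428 - \frac{2625}{2}} = \frac{1}{- \frac{7481}{2}} = - \frac{2}{7481}$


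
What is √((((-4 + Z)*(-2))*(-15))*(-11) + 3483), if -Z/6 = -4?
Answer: I*√3117 ≈ 55.83*I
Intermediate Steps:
Z = 24 (Z = -6*(-4) = 24)
√((((-4 + Z)*(-2))*(-15))*(-11) + 3483) = √((((-4 + 24)*(-2))*(-15))*(-11) + 3483) = √(((20*(-2))*(-15))*(-11) + 3483) = √(-40*(-15)*(-11) + 3483) = √(600*(-11) + 3483) = √(-6600 + 3483) = √(-3117) = I*√3117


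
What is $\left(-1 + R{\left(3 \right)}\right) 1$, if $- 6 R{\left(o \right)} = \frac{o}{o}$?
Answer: $- \frac{7}{6} \approx -1.1667$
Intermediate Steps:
$R{\left(o \right)} = - \frac{1}{6}$ ($R{\left(o \right)} = - \frac{o \frac{1}{o}}{6} = \left(- \frac{1}{6}\right) 1 = - \frac{1}{6}$)
$\left(-1 + R{\left(3 \right)}\right) 1 = \left(-1 - \frac{1}{6}\right) 1 = \left(- \frac{7}{6}\right) 1 = - \frac{7}{6}$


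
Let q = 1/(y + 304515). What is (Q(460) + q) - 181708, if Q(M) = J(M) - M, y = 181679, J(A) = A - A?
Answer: -88568988591/486194 ≈ -1.8217e+5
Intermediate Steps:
J(A) = 0
Q(M) = -M (Q(M) = 0 - M = -M)
q = 1/486194 (q = 1/(181679 + 304515) = 1/486194 ≈ 2.0568e-6)
(Q(460) + q) - 181708 = (-1*460 + 1/486194) - 181708 = (-460 + 1/486194) - 181708 = -223649239/486194 - 181708 = -88568988591/486194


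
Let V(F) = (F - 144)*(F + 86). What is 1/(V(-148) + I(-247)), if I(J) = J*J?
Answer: 1/79113 ≈ 1.2640e-5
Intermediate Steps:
I(J) = J²
V(F) = (-144 + F)*(86 + F)
1/(V(-148) + I(-247)) = 1/((-12384 + (-148)² - 58*(-148)) + (-247)²) = 1/((-12384 + 21904 + 8584) + 61009) = 1/(18104 + 61009) = 1/79113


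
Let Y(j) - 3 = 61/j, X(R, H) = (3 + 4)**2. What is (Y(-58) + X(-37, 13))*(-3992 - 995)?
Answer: -14736585/58 ≈ -2.5408e+5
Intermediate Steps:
X(R, H) = 49 (X(R, H) = 7**2 = 49)
Y(j) = 3 + 61/j
(Y(-58) + X(-37, 13))*(-3992 - 995) = ((3 + 61/(-58)) + 49)*(-3992 - 995) = ((3 + 61*(-1/58)) + 49)*(-4987) = ((3 - 61/58) + 49)*(-4987) = (113/58 + 49)*(-4987) = (2955/58)*(-4987) = -14736585/58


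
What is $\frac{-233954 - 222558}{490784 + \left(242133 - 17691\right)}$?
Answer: $- \frac{228256}{357613} \approx -0.63828$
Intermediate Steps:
$\frac{-233954 - 222558}{490784 + \left(242133 - 17691\right)} = - \frac{456512}{490784 + 224442} = - \frac{456512}{715226} = \left(-456512\right) \frac{1}{715226} = - \frac{228256}{357613}$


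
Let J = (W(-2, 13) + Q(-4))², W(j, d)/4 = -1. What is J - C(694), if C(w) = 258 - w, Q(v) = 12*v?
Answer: 3140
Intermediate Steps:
W(j, d) = -4 (W(j, d) = 4*(-1) = -4)
J = 2704 (J = (-4 + 12*(-4))² = (-4 - 48)² = (-52)² = 2704)
J - C(694) = 2704 - (258 - 1*694) = 2704 - (258 - 694) = 2704 - 1*(-436) = 2704 + 436 = 3140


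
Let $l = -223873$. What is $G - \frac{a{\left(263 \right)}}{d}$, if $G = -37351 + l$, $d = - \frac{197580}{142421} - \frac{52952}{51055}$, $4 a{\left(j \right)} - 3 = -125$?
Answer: $- \frac{9210639474591471}{35257847384} \approx -2.6124 \cdot 10^{5}$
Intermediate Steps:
$a{\left(j \right)} = - \frac{61}{2}$ ($a{\left(j \right)} = \frac{3}{4} + \frac{1}{4} \left(-125\right) = \frac{3}{4} - \frac{125}{4} = - \frac{61}{2}$)
$d = - \frac{17628923692}{7271304155}$ ($d = \left(-197580\right) \frac{1}{142421} - \frac{52952}{51055} = - \frac{197580}{142421} - \frac{52952}{51055} = - \frac{17628923692}{7271304155} \approx -2.4244$)
$G = -261224$ ($G = -37351 - 223873 = -261224$)
$G - \frac{a{\left(263 \right)}}{d} = -261224 - - \frac{61}{2 \left(- \frac{17628923692}{7271304155}\right)} = -261224 - \left(- \frac{61}{2}\right) \left(- \frac{7271304155}{17628923692}\right) = -261224 - \frac{443549553455}{35257847384} = - \frac{9210639474591471}{35257847384}$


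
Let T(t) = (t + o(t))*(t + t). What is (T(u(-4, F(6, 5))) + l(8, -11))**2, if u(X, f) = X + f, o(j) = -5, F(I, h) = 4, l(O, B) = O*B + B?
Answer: 9801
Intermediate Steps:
l(O, B) = B + B*O (l(O, B) = B*O + B = B + B*O)
T(t) = 2*t*(-5 + t) (T(t) = (t - 5)*(t + t) = (-5 + t)*(2*t) = 2*t*(-5 + t))
(T(u(-4, F(6, 5))) + l(8, -11))**2 = (2*(-4 + 4)*(-5 + (-4 + 4)) - 11*(1 + 8))**2 = (2*0*(-5 + 0) - 11*9)**2 = (2*0*(-5) - 99)**2 = (0 - 99)**2 = (-99)**2 = 9801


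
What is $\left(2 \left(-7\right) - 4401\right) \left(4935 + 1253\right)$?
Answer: $-27320020$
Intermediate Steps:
$\left(2 \left(-7\right) - 4401\right) \left(4935 + 1253\right) = \left(-14 - 4401\right) 6188 = \left(-4415\right) 6188 = -27320020$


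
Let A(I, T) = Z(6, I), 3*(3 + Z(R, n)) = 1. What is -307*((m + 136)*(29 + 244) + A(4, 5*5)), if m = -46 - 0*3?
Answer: -22626514/3 ≈ -7.5422e+6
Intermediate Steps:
m = -46 (m = -46 - 1*0 = -46 + 0 = -46)
Z(R, n) = -8/3 (Z(R, n) = -3 + (⅓)*1 = -3 + ⅓ = -8/3)
A(I, T) = -8/3
-307*((m + 136)*(29 + 244) + A(4, 5*5)) = -307*((-46 + 136)*(29 + 244) - 8/3) = -307*(90*273 - 8/3) = -307*(24570 - 8/3) = -307*73702/3 = -22626514/3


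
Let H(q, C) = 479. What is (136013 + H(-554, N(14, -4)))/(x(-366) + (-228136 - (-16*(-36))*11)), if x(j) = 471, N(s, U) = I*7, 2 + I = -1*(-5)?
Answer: -136492/234001 ≈ -0.58330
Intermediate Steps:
I = 3 (I = -2 - 1*(-5) = -2 + 5 = 3)
N(s, U) = 21 (N(s, U) = 3*7 = 21)
(136013 + H(-554, N(14, -4)))/(x(-366) + (-228136 - (-16*(-36))*11)) = (136013 + 479)/(471 + (-228136 - (-16*(-36))*11)) = 136492/(471 + (-228136 - 576*11)) = 136492/(471 + (-228136 - 1*6336)) = 136492/(471 + (-228136 - 6336)) = 136492/(471 - 234472) = 136492/(-234001) = 136492*(-1/234001) = -136492/234001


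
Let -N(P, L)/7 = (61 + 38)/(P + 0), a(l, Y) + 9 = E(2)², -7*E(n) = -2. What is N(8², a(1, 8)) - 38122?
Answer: -2440501/64 ≈ -38133.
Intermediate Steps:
E(n) = 2/7 (E(n) = -⅐*(-2) = 2/7)
a(l, Y) = -437/49 (a(l, Y) = -9 + (2/7)² = -9 + 4/49 = -437/49)
N(P, L) = -693/P (N(P, L) = -7*(61 + 38)/(P + 0) = -693/P)
N(8², a(1, 8)) - 38122 = -693/(8²) - 38122 = -693/64 - 38122 = -2440501/64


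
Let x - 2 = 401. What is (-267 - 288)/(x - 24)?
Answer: -555/379 ≈ -1.4644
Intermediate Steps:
x = 403 (x = 2 + 401 = 403)
(-267 - 288)/(x - 24) = (-267 - 288)/(403 - 24) = -555/379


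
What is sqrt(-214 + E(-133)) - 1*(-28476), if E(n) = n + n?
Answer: 28476 + 4*I*sqrt(30) ≈ 28476.0 + 21.909*I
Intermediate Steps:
E(n) = 2*n
sqrt(-214 + E(-133)) - 1*(-28476) = sqrt(-214 + 2*(-133)) - 1*(-28476) = sqrt(-214 - 266) + 28476 = sqrt(-480) + 28476 = 4*I*sqrt(30) + 28476 = 28476 + 4*I*sqrt(30)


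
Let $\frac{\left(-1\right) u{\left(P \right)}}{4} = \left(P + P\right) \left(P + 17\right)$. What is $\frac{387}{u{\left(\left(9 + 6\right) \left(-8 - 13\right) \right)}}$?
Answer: $- \frac{43}{83440} \approx -0.00051534$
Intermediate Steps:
$u{\left(P \right)} = - 8 P \left(17 + P\right)$ ($u{\left(P \right)} = - 4 \left(P + P\right) \left(P + 17\right) = - 4 \cdot 2 P \left(17 + P\right) = - 8 P \left(17 + P\right)$)
$\frac{387}{u{\left(\left(9 + 6\right) \left(-8 - 13\right) \right)}} = \frac{387}{\left(-8\right) \left(9 + 6\right) \left(-8 - 13\right) \left(17 + \left(9 + 6\right) \left(-8 - 13\right)\right)} = \frac{387}{\left(-8\right) 15 \left(-21\right) \left(17 + 15 \left(-21\right)\right)} = \frac{387}{\left(-8\right) \left(-315\right) \left(17 - 315\right)} = \frac{387}{\left(-8\right) \left(-315\right) \left(-298\right)} = \frac{387}{-750960} = 387 \left(- \frac{1}{750960}\right) = - \frac{43}{83440}$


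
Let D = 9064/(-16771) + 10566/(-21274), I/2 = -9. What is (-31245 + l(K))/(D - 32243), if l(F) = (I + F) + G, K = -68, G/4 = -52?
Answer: 1875446944151/1917371536274 ≈ 0.97813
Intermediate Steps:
G = -208 (G = 4*(-52) = -208)
I = -18 (I = 2*(-9) = -18)
l(F) = -226 + F (l(F) = (-18 + F) - 208 = -226 + F)
D = -185014961/178393127 (D = 9064*(-1/16771) + 10566*(-1/21274) = -9064/16771 - 5283/10637 = -185014961/178393127 ≈ -1.0371)
(-31245 + l(K))/(D - 32243) = (-31245 + (-226 - 68))/(-185014961/178393127 - 32243) = (-31245 - 294)/(-5752114608822/178393127) = -31539*(-178393127/5752114608822) = 1875446944151/1917371536274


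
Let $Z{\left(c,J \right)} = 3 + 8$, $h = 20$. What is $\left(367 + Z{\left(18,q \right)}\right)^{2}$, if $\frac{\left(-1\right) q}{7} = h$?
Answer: $142884$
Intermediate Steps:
$q = -140$ ($q = \left(-7\right) 20 = -140$)
$Z{\left(c,J \right)} = 11$
$\left(367 + Z{\left(18,q \right)}\right)^{2} = \left(367 + 11\right)^{2} = 378^{2} = 142884$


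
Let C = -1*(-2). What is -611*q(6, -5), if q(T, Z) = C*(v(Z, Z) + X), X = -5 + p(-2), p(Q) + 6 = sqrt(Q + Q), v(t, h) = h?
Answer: 19552 - 2444*I ≈ 19552.0 - 2444.0*I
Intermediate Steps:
p(Q) = -6 + sqrt(2)*sqrt(Q) (p(Q) = -6 + sqrt(Q + Q) = -6 + sqrt(2*Q) = -6 + sqrt(2)*sqrt(Q))
C = 2
X = -11 + 2*I (X = -5 + (-6 + sqrt(2)*sqrt(-2)) = -5 + (-6 + sqrt(2)*(I*sqrt(2))) = -5 + (-6 + 2*I) = -11 + 2*I ≈ -11.0 + 2.0*I)
q(T, Z) = -22 + 2*Z + 4*I (q(T, Z) = 2*(Z + (-11 + 2*I)) = 2*(-11 + Z + 2*I) = -22 + 2*Z + 4*I)
-611*q(6, -5) = -611*(-22 + 2*(-5) + 4*I) = -611*(-22 - 10 + 4*I) = -611*(-32 + 4*I) = -(-19552 + 2444*I) = 19552 - 2444*I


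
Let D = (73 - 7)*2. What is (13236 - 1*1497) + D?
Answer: 11871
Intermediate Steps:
D = 132 (D = 66*2 = 132)
(13236 - 1*1497) + D = (13236 - 1*1497) + 132 = (13236 - 1497) + 132 = 11739 + 132 = 11871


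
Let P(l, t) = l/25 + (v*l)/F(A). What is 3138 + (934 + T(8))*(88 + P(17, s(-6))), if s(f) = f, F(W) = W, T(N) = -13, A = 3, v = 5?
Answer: 2772682/25 ≈ 1.1091e+5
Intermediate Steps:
P(l, t) = 128*l/75 (P(l, t) = l/25 + (5*l)/3 = l*(1/25) + (5*l)*(⅓) = l/25 + 5*l/3 = 128*l/75)
3138 + (934 + T(8))*(88 + P(17, s(-6))) = 3138 + (934 - 13)*(88 + (128/75)*17) = 3138 + 921*(88 + 2176/75) = 3138 + 921*(8776/75) = 3138 + 2694232/25 = 2772682/25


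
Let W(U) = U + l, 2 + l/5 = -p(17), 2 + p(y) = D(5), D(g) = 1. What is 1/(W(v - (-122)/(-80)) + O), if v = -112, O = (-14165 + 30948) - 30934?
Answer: -40/570781 ≈ -7.0079e-5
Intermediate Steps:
p(y) = -1 (p(y) = -2 + 1 = -1)
O = -14151 (O = 16783 - 30934 = -14151)
l = -5 (l = -10 + 5*(-1*(-1)) = -10 + 5*1 = -10 + 5 = -5)
W(U) = -5 + U (W(U) = U - 5 = -5 + U)
1/(W(v - (-122)/(-80)) + O) = 1/((-5 + (-112 - (-122)/(-80))) - 14151) = 1/((-5 + (-112 - (-122)*(-1)/80)) - 14151) = 1/((-5 + (-112 - 1*61/40)) - 14151) = 1/((-5 + (-112 - 61/40)) - 14151) = 1/((-5 - 4541/40) - 14151) = 1/(-4741/40 - 14151) = 1/(-570781/40) = -40/570781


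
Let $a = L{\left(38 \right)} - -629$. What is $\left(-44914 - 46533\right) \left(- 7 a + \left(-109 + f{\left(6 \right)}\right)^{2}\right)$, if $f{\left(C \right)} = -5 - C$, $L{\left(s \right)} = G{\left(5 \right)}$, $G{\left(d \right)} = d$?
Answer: $-910995014$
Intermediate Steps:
$L{\left(s \right)} = 5$
$a = 634$ ($a = 5 - -629 = 5 + 629 = 634$)
$\left(-44914 - 46533\right) \left(- 7 a + \left(-109 + f{\left(6 \right)}\right)^{2}\right) = \left(-44914 - 46533\right) \left(\left(-7\right) 634 + \left(-109 - 11\right)^{2}\right) = - 91447 \left(-4438 + \left(-109 - 11\right)^{2}\right) = - 91447 \left(-4438 + \left(-120\right)^{2}\right) = - 91447 \left(-4438 + 14400\right) = \left(-91447\right) 9962 = -910995014$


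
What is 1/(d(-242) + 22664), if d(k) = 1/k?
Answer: 242/5484687 ≈ 4.4123e-5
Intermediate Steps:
1/(d(-242) + 22664) = 1/(1/(-242) + 22664) = 1/(-1/242 + 22664) = 1/(5484687/242) = 242/5484687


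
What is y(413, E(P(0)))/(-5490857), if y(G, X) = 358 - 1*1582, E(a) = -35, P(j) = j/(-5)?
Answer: 1224/5490857 ≈ 0.00022292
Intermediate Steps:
P(j) = -j/5 (P(j) = j*(-⅕) = -j/5)
y(G, X) = -1224 (y(G, X) = 358 - 1582 = -1224)
y(413, E(P(0)))/(-5490857) = -1224/(-5490857) = -1224*(-1/5490857) = 1224/5490857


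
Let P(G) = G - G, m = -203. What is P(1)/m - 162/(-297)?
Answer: 6/11 ≈ 0.54545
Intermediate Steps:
P(G) = 0
P(1)/m - 162/(-297) = 0/(-203) - 162/(-297) = 0*(-1/203) - 162*(-1/297) = 0 + 6/11 = 6/11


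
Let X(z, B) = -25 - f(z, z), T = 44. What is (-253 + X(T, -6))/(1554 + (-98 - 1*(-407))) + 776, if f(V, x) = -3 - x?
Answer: 481819/621 ≈ 775.88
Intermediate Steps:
X(z, B) = -22 + z (X(z, B) = -25 - (-3 - z) = -25 + (3 + z) = -22 + z)
(-253 + X(T, -6))/(1554 + (-98 - 1*(-407))) + 776 = (-253 + (-22 + 44))/(1554 + (-98 - 1*(-407))) + 776 = (-253 + 22)/(1554 + (-98 + 407)) + 776 = -231/(1554 + 309) + 776 = -231/1863 + 776 = -231*1/1863 + 776 = -77/621 + 776 = 481819/621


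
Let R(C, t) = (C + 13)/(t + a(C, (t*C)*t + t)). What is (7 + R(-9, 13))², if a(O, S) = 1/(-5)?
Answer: 13689/256 ≈ 53.473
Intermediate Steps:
a(O, S) = -⅕
R(C, t) = (13 + C)/(-⅕ + t) (R(C, t) = (C + 13)/(t - ⅕) = (13 + C)/(-⅕ + t))
(7 + R(-9, 13))² = (7 + 5*(13 - 9)/(-1 + 5*13))² = (7 + 5*4/(-1 + 65))² = (7 + 5*4/64)² = (7 + 5*(1/64)*4)² = (7 + 5/16)² = (117/16)² = 13689/256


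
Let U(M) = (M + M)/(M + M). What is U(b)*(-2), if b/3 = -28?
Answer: -2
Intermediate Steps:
b = -84 (b = 3*(-28) = -84)
U(M) = 1 (U(M) = (2*M)/((2*M)) = (2*M)*(1/(2*M)) = 1)
U(b)*(-2) = 1*(-2) = -2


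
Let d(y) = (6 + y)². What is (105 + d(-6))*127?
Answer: 13335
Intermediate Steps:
(105 + d(-6))*127 = (105 + (6 - 6)²)*127 = (105 + 0²)*127 = (105 + 0)*127 = 105*127 = 13335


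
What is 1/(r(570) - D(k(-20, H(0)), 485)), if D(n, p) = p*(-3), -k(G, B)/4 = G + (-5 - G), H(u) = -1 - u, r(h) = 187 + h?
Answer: 1/2212 ≈ 0.00045208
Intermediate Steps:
k(G, B) = 20 (k(G, B) = -4*(G + (-5 - G)) = -4*(-5) = 20)
D(n, p) = -3*p
1/(r(570) - D(k(-20, H(0)), 485)) = 1/((187 + 570) - (-3)*485) = 1/(757 - 1*(-1455)) = 1/(757 + 1455) = 1/2212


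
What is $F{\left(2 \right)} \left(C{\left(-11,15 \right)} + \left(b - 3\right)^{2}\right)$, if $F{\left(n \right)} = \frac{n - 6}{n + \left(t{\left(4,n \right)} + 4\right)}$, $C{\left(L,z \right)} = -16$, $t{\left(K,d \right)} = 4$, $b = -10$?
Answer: $- \frac{306}{5} \approx -61.2$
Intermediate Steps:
$F{\left(n \right)} = \frac{-6 + n}{8 + n}$ ($F{\left(n \right)} = \frac{n - 6}{n + \left(4 + 4\right)} = \frac{-6 + n}{n + 8} = \frac{-6 + n}{8 + n}$)
$F{\left(2 \right)} \left(C{\left(-11,15 \right)} + \left(b - 3\right)^{2}\right) = \frac{-6 + 2}{8 + 2} \left(-16 + \left(-10 - 3\right)^{2}\right) = \frac{1}{10} \left(-4\right) \left(-16 + \left(-13\right)^{2}\right) = \frac{1}{10} \left(-4\right) \left(-16 + 169\right) = \left(- \frac{2}{5}\right) 153 = - \frac{306}{5}$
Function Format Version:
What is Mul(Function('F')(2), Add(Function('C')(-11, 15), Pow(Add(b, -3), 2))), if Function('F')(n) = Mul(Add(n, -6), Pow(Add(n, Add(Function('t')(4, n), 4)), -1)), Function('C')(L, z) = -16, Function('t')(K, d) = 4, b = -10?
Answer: Rational(-306, 5) ≈ -61.200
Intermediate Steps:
Function('F')(n) = Mul(Pow(Add(8, n), -1), Add(-6, n)) (Function('F')(n) = Mul(Add(n, -6), Pow(Add(n, Add(4, 4)), -1)) = Mul(Add(-6, n), Pow(Add(n, 8), -1)) = Mul(Add(-6, n), Pow(Add(8, n), -1)) = Mul(Pow(Add(8, n), -1), Add(-6, n)))
Mul(Function('F')(2), Add(Function('C')(-11, 15), Pow(Add(b, -3), 2))) = Mul(Mul(Pow(Add(8, 2), -1), Add(-6, 2)), Add(-16, Pow(Add(-10, -3), 2))) = Mul(Mul(Pow(10, -1), -4), Add(-16, Pow(-13, 2))) = Mul(Mul(Rational(1, 10), -4), Add(-16, 169)) = Mul(Rational(-2, 5), 153) = Rational(-306, 5)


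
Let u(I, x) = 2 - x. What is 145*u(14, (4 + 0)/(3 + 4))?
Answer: 1450/7 ≈ 207.14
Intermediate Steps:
145*u(14, (4 + 0)/(3 + 4)) = 145*(2 - (4 + 0)/(3 + 4)) = 145*(2 - 4/7) = 145*(10/7) = 1450/7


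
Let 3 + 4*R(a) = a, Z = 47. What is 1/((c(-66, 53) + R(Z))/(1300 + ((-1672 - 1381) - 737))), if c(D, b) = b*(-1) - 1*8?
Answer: 249/5 ≈ 49.800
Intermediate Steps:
c(D, b) = -8 - b (c(D, b) = -b - 8 = -8 - b)
R(a) = -¾ + a/4
1/((c(-66, 53) + R(Z))/(1300 + ((-1672 - 1381) - 737))) = 1/(((-8 - 1*53) + (-¾ + (¼)*47))/(1300 + ((-1672 - 1381) - 737))) = 1/(((-8 - 53) + (-¾ + 47/4))/(1300 + (-3053 - 737))) = 1/((-61 + 11)/(1300 - 3790)) = 1/(-50/(-2490)) = 1/(-50*(-1/2490)) = 1/(5/249) = 249/5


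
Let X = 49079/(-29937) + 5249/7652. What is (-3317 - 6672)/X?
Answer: 19229070444/1835405 ≈ 10477.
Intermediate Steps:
X = -12847835/13475172 (X = 49079*(-1/29937) + 5249*(1/7652) = -2887/1761 + 5249/7652 = -12847835/13475172 ≈ -0.95345)
(-3317 - 6672)/X = (-3317 - 6672)/(-12847835/13475172) = -9989*(-13475172/12847835) = 19229070444/1835405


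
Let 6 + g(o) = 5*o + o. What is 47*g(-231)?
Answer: -65424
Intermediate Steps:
g(o) = -6 + 6*o (g(o) = -6 + (5*o + o) = -6 + 6*o)
47*g(-231) = 47*(-6 + 6*(-231)) = 47*(-6 - 1386) = 47*(-1392) = -65424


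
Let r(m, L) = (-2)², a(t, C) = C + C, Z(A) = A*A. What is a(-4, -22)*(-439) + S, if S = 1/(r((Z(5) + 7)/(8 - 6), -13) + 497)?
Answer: 9677317/501 ≈ 19316.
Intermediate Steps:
Z(A) = A²
a(t, C) = 2*C
r(m, L) = 4
S = 1/501 (S = 1/(4 + 497) = 1/501 ≈ 0.0019960)
a(-4, -22)*(-439) + S = (2*(-22))*(-439) + 1/501 = -44*(-439) + 1/501 = 19316 + 1/501 = 9677317/501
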